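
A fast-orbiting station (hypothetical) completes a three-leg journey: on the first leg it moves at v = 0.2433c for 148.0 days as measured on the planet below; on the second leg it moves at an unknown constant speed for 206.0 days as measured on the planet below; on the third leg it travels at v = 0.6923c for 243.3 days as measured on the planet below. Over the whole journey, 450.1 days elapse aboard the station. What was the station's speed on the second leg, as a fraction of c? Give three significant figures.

β = 0.772

Leg 1: γ = 1/√(1 − 0.2433²) = 1/√0.9408 = 1.031; τ_1 = 148.0/1.031 = 143.6 days.
Leg 2: speed unknown; τ_2 = 206.0/γ_2.
Leg 3: γ = 1/√(1 − 0.6923²) = 1/√0.5207 = 1.386; τ_3 = 243.3/1.386 = 175.6 days.
Total proper time: 143.6 + τ_2 + 175.6 = 450.1, so τ_2 = 450.1 − 319.1 = 131.0 days.
γ_2 = 206.0/131.0 = 1.573; β = √(1 − 1/γ²) = √0.5957.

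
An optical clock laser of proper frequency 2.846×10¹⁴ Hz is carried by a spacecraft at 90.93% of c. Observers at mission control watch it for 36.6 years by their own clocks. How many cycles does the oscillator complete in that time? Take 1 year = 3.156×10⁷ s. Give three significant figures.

β = 0.9093; γ = 1/√(1 − 0.9093²) = 1/√0.1732 = 2.403
During 36.6 years of lab time, the oscillator's proper time advances by τ = Δt/γ = 36.6/2.403 = 15.23 years = 4.807×10⁸ s.
N = f × τ = 2.846×10¹⁴ × 4.807×10⁸ = 1.368×10²³.

N = 1.37×10²³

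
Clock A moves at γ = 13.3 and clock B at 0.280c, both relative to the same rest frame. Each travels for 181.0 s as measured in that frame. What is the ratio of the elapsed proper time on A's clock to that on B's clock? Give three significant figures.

A: γ = 13.3. B: γ = 1/√(1 − 0.280²) = 25/24 ≈ 1.042.
τ_A/τ_B = γ_B/γ_A = 1.042/13.30 = 0.07832, so τ_A/τ_B = 0.07832.

τ_A/τ_B = 0.0783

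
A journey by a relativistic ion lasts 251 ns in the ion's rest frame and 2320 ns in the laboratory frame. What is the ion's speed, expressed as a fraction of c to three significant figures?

The proper time is measured in the ion's rest frame (both events occur at the ion's location); Δt is measured in the laboratory frame. γ = Δt/τ = 2320/251 = 9.243.
β = √(1 − 1/γ²) = √(1 − 0.01171) = √0.9883

β = 0.994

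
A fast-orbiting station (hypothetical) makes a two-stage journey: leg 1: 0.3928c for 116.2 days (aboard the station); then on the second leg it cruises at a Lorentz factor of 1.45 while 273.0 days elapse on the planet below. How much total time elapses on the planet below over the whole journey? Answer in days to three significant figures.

Leg 1: γ = 1/√(1 − 0.3928²) = 1/√0.8457 = 1.087; Δt_1 = 1.087 × 116.2 = 126.4 days.
Leg 2: 273.0 days is already measured on the planet below.
Total: 126.4 + 273.0 days.

Δt = 399 days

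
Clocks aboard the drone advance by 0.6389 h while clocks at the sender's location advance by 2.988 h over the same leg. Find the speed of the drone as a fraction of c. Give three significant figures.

v = 0.977c

The proper time is measured aboard the drone (both events occur at the drone's location); Δt is measured at the sender's location. γ = Δt/τ = 2.988/0.6389 = 4.677.
β = √(1 − 1/γ²) = √(1 − 0.04572) = √0.9543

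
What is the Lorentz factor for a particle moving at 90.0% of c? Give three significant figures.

β = 0.900; γ = 1/√(1 − 0.900²) = 1/√0.1900 = 2.294

γ = 2.29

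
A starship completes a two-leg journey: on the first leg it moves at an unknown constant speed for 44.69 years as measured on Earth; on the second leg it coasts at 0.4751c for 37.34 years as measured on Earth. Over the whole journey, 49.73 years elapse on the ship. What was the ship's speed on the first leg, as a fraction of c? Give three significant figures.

β = 0.926

Leg 1: speed unknown; τ_1 = 44.69/γ_1.
Leg 2: γ = 1/√(1 − 0.4751²) = 1/√0.7743 = 1.136; τ_2 = 37.34/1.136 = 32.86 years.
Total proper time: τ_1 + 32.86 = 49.73, so τ_1 = 49.73 − 32.86 = 16.87 years.
γ_1 = 44.69/16.87 = 2.649; β = √(1 − 1/γ²) = √0.8574.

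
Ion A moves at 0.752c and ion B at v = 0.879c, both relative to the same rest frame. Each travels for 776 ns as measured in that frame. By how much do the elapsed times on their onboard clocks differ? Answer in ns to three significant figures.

A: γ = 1/√(1 − 0.752²) = 1/√0.4345 = 1.517; τ_A = 776/1.517 = 511.5 ns.
B: γ = 1/√(1 − 0.879²) = 1/√0.2274 = 2.097; τ_B = 776/2.097 = 370.0 ns.

|τ_A − τ_B| = 141 ns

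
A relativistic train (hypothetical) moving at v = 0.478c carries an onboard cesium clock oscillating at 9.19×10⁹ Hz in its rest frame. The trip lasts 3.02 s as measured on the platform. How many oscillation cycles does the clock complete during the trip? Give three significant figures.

γ = 1/√(1 − 0.478²) = 1/√0.7715 = 1.138
The oscillator's own cycle count is N = f × τ where τ is the proper time on the train. τ = Δt/γ = 3.02/1.138 = 2.653 s = 2.653×10⁰ s.
N = 9.19×10⁹ × 2.653×10⁰ = 2.438×10¹⁰.

N = 2.44×10¹⁰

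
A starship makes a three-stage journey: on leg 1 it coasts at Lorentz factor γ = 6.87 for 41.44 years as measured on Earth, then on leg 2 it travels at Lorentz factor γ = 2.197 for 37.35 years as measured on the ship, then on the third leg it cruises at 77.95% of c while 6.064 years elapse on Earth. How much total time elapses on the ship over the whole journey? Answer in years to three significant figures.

Leg 1: γ = 6.87; τ_1 = 41.44/6.870 = 6.032 years.
Leg 2: 37.35 years is already measured on the ship.
Leg 3: β = 0.7795; γ = 1/√(1 − 0.7795²) = 1/√0.3924 = 1.596; τ_3 = 6.064/1.596 = 3.799 years.
Total: 6.032 + 37.35 + 3.799 years.

τ = 47.2 years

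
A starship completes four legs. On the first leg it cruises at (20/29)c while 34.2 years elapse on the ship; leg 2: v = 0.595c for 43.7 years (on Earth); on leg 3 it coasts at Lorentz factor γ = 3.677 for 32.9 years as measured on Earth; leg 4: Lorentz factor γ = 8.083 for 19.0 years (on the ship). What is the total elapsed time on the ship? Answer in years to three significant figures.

Leg 1: 34.2 years is already measured on the ship.
Leg 2: γ = 1/√(1 − 0.595²) = 1/√0.6460 = 1.244; τ_2 = 43.7/1.244 = 35.12 years.
Leg 3: γ = 3.677; τ_3 = 32.9/3.677 = 8.948 years.
Leg 4: 19.0 years is already measured on the ship.
Total: 34.20 + 35.12 + 8.948 + 19.00 years.

τ = 97.3 years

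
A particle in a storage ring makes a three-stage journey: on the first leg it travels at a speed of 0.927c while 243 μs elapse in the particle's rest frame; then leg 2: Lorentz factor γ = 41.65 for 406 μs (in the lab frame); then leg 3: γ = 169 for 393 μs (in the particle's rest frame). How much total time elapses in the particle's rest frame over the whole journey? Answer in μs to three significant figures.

τ = 646 μs

Leg 1: 243 μs is already measured in the particle's rest frame.
Leg 2: γ = 41.65; τ_2 = 406/41.65 = 9.748 μs.
Leg 3: 393 μs is already measured in the particle's rest frame.
Total: 243.0 + 9.748 + 393.0 μs.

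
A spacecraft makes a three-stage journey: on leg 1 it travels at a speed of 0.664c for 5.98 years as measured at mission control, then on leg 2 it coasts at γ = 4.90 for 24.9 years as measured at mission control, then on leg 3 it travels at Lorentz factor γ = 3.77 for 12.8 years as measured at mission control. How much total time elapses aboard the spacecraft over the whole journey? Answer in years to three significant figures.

τ = 12.9 years

Leg 1: γ = 1/√(1 − 0.664²) = 1/√0.5591 = 1.337; τ_1 = 5.98/1.337 = 4.471 years.
Leg 2: γ = 4.90; τ_2 = 24.9/4.900 = 5.082 years.
Leg 3: γ = 3.77; τ_3 = 12.8/3.770 = 3.395 years.
Total: 4.471 + 5.082 + 3.395 years.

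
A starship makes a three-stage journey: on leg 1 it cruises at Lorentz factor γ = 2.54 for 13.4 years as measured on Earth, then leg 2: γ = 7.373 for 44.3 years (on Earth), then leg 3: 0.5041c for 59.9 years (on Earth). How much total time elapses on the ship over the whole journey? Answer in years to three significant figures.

Leg 1: γ = 2.54; τ_1 = 13.4/2.540 = 5.276 years.
Leg 2: γ = 7.373; τ_2 = 44.3/7.373 = 6.008 years.
Leg 3: γ = 1/√(1 − 0.5041²) = 1/√0.7459 = 1.158; τ_3 = 59.9/1.158 = 51.73 years.
Total: 5.276 + 6.008 + 51.73 years.

τ = 63.0 years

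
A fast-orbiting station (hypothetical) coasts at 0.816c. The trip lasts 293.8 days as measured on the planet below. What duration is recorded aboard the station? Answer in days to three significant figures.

τ = 170 days

γ = 1/√(1 − 0.816²) = 1/√0.3341 = 1.730
The interval measured on the planet below is the dilated one; the clock aboard the station measures the proper time τ = Δt/γ = 293.8/1.730 days.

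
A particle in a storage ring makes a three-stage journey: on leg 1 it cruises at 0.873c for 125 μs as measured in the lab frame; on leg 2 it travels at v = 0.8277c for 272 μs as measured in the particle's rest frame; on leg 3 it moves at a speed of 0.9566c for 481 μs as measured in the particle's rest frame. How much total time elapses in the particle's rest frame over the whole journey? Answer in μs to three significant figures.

Leg 1: γ = 1/√(1 − 0.873²) = 1/√0.2379 = 2.050; τ_1 = 125/2.050 = 60.97 μs.
Leg 2: 272 μs is already measured in the particle's rest frame.
Leg 3: 481 μs is already measured in the particle's rest frame.
Total: 60.97 + 272.0 + 481.0 μs.

τ = 814 μs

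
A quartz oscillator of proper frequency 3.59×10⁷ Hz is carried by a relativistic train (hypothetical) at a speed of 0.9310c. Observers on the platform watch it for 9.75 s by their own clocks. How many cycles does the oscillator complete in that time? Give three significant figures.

γ = 1/√(1 − 0.9310²) = 1/√0.1332 = 2.740
During 9.75 s of lab time, the oscillator's proper time advances by τ = Δt/γ = 9.75/2.740 = 3.559 s = 3.559×10⁰ s.
N = f × τ = 3.59×10⁷ × 3.559×10⁰ = 1.278×10⁸.

N = 1.28×10⁸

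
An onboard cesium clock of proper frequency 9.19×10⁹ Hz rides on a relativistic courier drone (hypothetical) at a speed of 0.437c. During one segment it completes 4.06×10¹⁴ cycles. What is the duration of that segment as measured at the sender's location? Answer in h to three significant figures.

γ = 1/√(1 − 0.437²) = 1/√0.8090 = 1.112
Proper time for N cycles: τ = N/f = 4.06×10¹⁴/(9.19×10⁹) = 4.418×10⁴ s = 12.27 h.
Lab-frame duration Δt = γτ = 1.112 × 12.27 = 13.64 h.

Δt = 13.6 h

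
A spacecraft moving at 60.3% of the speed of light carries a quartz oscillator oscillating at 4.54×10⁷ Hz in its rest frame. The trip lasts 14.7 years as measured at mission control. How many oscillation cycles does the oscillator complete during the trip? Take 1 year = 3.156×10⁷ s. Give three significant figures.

β = 0.603; γ = 1/√(1 − 0.603²) = 1/√0.6364 = 1.254
The oscillator's own cycle count is N = f × τ where τ is the proper time aboard the spacecraft. τ = Δt/γ = 14.7/1.254 = 11.73 years = 3.701×10⁸ s.
N = 4.54×10⁷ × 3.701×10⁸ = 1.680×10¹⁶.

N = 1.68×10¹⁶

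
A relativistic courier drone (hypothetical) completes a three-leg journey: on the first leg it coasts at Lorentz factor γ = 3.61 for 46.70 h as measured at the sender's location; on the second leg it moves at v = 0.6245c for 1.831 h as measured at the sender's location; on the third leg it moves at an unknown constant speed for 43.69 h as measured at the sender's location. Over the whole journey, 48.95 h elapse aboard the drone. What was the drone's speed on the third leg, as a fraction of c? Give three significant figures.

Leg 1: γ = 3.61; τ_1 = 46.70/3.610 = 12.94 h.
Leg 2: γ = 1/√(1 − 0.6245²) = 1/√0.6100 = 1.280; τ_2 = 1.831/1.280 = 1.430 h.
Leg 3: speed unknown; τ_3 = 43.69/γ_3.
Total proper time: 12.94 + 1.430 + τ_3 = 48.95, so τ_3 = 48.95 − 14.37 = 34.58 h.
γ_3 = 43.69/34.58 = 1.263; β = √(1 − 1/γ²) = √0.3734.

β = 0.611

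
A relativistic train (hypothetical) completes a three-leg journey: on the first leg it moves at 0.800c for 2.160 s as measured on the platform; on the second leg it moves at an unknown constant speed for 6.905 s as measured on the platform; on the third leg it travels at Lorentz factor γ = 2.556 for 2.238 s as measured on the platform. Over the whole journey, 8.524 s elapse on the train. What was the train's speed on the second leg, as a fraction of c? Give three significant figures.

β = 0.392

Leg 1: γ = 1/√(1 − 0.800²) = 5/3 ≈ 1.667; τ_1 = 2.160/1.667 = 1.296 s.
Leg 2: speed unknown; τ_2 = 6.905/γ_2.
Leg 3: γ = 2.556; τ_3 = 2.238/2.556 = 0.8756 s.
Total proper time: 1.296 + τ_2 + 0.8756 = 8.524, so τ_2 = 8.524 − 2.172 = 6.352 s.
γ_2 = 6.905/6.352 = 1.087; β = √(1 − 1/γ²) = √0.1536.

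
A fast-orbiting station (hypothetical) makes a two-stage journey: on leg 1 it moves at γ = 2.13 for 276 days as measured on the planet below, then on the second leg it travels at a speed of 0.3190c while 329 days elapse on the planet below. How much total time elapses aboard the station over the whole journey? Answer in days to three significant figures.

Leg 1: γ = 2.13; τ_1 = 276/2.130 = 129.6 days.
Leg 2: γ = 1/√(1 − 0.3190²) = 1/√0.8982 = 1.055; τ_2 = 329/1.055 = 311.8 days.
Total: 129.6 + 311.8 days.

τ = 441 days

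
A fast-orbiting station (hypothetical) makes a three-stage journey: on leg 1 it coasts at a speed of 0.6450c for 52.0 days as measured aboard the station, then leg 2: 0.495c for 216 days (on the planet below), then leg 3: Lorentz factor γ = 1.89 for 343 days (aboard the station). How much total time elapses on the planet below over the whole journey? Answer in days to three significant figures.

Leg 1: γ = 1/√(1 − 0.6450²) = 1/√0.5840 = 1.309; Δt_1 = 1.309 × 52.0 = 68.05 days.
Leg 2: 216 days is already measured on the planet below.
Leg 3: γ = 1.89; Δt_3 = 1.890 × 343 = 648.3 days.
Total: 68.05 + 216.0 + 648.3 days.

Δt = 932 days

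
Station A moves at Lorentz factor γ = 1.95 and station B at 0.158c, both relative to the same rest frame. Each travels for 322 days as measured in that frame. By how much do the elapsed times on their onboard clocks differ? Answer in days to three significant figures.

A: γ = 1.95; τ_A = 322/1.950 = 165.1 days.
B: γ = 1/√(1 − 0.158²) = 1/√0.9750 = 1.013; τ_B = 322/1.013 = 318.0 days.

|τ_A − τ_B| = 153 days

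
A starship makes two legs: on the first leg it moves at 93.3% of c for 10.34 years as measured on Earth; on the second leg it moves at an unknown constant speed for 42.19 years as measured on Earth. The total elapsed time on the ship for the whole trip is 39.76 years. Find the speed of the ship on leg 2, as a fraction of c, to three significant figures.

β = 0.520

Leg 1: β = 0.933; γ = 1/√(1 − 0.933²) = 1/√0.1295 = 2.779; τ_1 = 10.34/2.779 = 3.721 years.
Leg 2: speed unknown; τ_2 = 42.19/γ_2.
Total proper time: 3.721 + τ_2 = 39.76, so τ_2 = 39.76 − 3.721 = 36.04 years.
γ_2 = 42.19/36.04 = 1.171; β = √(1 − 1/γ²) = √0.2703.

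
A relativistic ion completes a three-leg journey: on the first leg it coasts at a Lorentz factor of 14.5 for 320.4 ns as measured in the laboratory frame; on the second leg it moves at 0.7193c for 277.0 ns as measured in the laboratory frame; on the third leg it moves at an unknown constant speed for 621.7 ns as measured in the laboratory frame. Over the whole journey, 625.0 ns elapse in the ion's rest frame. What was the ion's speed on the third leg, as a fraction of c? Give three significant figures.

Leg 1: γ = 14.5; τ_1 = 320.4/14.50 = 22.10 ns.
Leg 2: γ = 1/√(1 − 0.7193²) = 1/√0.4826 = 1.439; τ_2 = 277.0/1.439 = 192.4 ns.
Leg 3: speed unknown; τ_3 = 621.7/γ_3.
Total proper time: 22.10 + 192.4 + τ_3 = 625.0, so τ_3 = 625.0 − 214.5 = 410.5 ns.
γ_3 = 621.7/410.5 = 1.515; β = √(1 − 1/γ²) = √0.5641.

β = 0.751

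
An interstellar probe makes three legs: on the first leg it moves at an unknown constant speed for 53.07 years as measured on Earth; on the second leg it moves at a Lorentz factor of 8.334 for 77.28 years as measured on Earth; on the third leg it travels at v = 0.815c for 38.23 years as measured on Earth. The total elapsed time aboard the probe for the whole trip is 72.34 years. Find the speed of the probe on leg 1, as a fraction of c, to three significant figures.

Leg 1: speed unknown; τ_1 = 53.07/γ_1.
Leg 2: γ = 8.334; τ_2 = 77.28/8.334 = 9.273 years.
Leg 3: γ = 1/√(1 − 0.815²) = 1/√0.3358 = 1.726; τ_3 = 38.23/1.726 = 22.15 years.
Total proper time: τ_1 + 9.273 + 22.15 = 72.34, so τ_1 = 72.34 − 31.43 = 40.91 years.
γ_1 = 53.07/40.91 = 1.297; β = √(1 − 1/γ²) = √0.4056.

β = 0.637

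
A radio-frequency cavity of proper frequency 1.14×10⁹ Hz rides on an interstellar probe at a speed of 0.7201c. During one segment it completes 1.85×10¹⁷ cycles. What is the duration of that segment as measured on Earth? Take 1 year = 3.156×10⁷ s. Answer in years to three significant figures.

γ = 1/√(1 − 0.7201²) = 1/√0.4815 = 1.441
Proper time for N cycles: τ = N/f = 1.85×10¹⁷/(1.14×10⁹) = 1.623×10⁸ s = 5.142 years.
Lab-frame duration Δt = γτ = 1.441 × 5.142 = 7.411 years.

Δt = 7.41 years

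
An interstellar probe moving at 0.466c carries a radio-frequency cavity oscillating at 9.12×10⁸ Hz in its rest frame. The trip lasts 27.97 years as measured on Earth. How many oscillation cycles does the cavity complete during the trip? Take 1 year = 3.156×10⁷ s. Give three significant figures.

N = 7.12×10¹⁷

γ = 1/√(1 − 0.466²) = 1/√0.7828 = 1.130
The oscillator's own cycle count is N = f × τ where τ is the proper time aboard the probe. τ = Δt/γ = 27.97/1.130 = 24.75 years = 7.810×10⁸ s.
N = 9.12×10⁸ × 7.810×10⁸ = 7.123×10¹⁷.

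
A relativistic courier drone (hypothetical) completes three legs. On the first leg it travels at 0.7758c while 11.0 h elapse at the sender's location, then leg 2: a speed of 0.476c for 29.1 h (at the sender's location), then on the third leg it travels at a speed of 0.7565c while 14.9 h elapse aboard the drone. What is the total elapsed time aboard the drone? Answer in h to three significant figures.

τ = 47.4 h

Leg 1: γ = 1/√(1 − 0.7758²) = 1/√0.3981 = 1.585; τ_1 = 11.0/1.585 = 6.941 h.
Leg 2: γ = 1/√(1 − 0.476²) = 1/√0.7734 = 1.137; τ_2 = 29.1/1.137 = 25.59 h.
Leg 3: 14.9 h is already measured aboard the drone.
Total: 6.941 + 25.59 + 14.90 h.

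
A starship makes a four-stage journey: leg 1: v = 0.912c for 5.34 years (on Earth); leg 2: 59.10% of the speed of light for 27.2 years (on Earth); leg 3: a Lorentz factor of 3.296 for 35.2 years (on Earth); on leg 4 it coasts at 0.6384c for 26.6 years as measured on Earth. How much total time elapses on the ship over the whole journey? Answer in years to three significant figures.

τ = 55.3 years

Leg 1: γ = 1/√(1 − 0.912²) = 1/√0.1683 = 2.438; τ_1 = 5.34/2.438 = 2.190 years.
Leg 2: β = 0.5910; γ = 1/√(1 − 0.5910²) = 1/√0.6507 = 1.240; τ_2 = 27.2/1.240 = 21.94 years.
Leg 3: γ = 3.296; τ_3 = 35.2/3.296 = 10.68 years.
Leg 4: γ = 1/√(1 − 0.6384²) = 1/√0.5924 = 1.299; τ_4 = 26.6/1.299 = 20.47 years.
Total: 2.190 + 21.94 + 10.68 + 20.47 years.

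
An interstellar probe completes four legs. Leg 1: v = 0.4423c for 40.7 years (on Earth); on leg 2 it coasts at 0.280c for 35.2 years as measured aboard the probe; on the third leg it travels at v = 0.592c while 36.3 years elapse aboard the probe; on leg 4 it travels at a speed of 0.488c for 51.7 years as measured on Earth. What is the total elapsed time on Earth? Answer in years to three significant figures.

Δt = 174 years

Leg 1: 40.7 years is already measured on Earth.
Leg 2: γ = 1/√(1 − 0.280²) = 25/24 ≈ 1.042; Δt_2 = 1.042 × 35.2 = 36.67 years.
Leg 3: γ = 1/√(1 − 0.592²) = 1/√0.6495 = 1.241; Δt_3 = 1.241 × 36.3 = 45.04 years.
Leg 4: 51.7 years is already measured on Earth.
Total: 40.70 + 36.67 + 45.04 + 51.70 years.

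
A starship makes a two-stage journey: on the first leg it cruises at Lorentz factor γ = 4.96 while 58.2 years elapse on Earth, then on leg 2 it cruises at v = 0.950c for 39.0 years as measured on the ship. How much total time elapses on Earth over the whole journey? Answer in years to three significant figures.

Leg 1: 58.2 years is already measured on Earth.
Leg 2: γ = 1/√(1 − 0.950²) = 1/√0.09750 = 3.203; Δt_2 = 3.203 × 39.0 = 124.9 years.
Total: 58.20 + 124.9 years.

Δt = 183 years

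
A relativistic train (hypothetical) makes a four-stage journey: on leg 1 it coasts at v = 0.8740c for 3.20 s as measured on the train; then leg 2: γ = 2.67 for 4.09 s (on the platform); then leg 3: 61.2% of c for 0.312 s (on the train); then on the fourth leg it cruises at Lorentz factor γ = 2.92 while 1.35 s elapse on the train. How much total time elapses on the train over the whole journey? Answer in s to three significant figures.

Leg 1: 3.20 s is already measured on the train.
Leg 2: γ = 2.67; τ_2 = 4.09/2.670 = 1.532 s.
Leg 3: 0.312 s is already measured on the train.
Leg 4: 1.35 s is already measured on the train.
Total: 3.200 + 1.532 + 0.3120 + 1.350 s.

τ = 6.39 s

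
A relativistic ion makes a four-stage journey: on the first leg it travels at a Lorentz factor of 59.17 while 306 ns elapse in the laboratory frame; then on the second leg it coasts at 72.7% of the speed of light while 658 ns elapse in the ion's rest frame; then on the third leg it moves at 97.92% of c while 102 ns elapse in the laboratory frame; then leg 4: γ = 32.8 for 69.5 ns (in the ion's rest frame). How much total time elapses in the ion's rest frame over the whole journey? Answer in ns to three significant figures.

Leg 1: γ = 59.17; τ_1 = 306/59.17 = 5.172 ns.
Leg 2: 658 ns is already measured in the ion's rest frame.
Leg 3: β = 0.9792; γ = 1/√(1 − 0.9792²) = 1/√0.04117 = 4.929; τ_3 = 102/4.929 = 20.70 ns.
Leg 4: 69.5 ns is already measured in the ion's rest frame.
Total: 5.172 + 658.0 + 20.70 + 69.50 ns.

τ = 753 ns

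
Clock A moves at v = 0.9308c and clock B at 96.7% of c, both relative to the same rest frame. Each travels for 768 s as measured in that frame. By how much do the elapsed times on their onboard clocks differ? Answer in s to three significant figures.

|τ_A − τ_B| = 85.1 s

A: γ = 1/√(1 − 0.9308²) = 1/√0.1336 = 2.736; τ_A = 768/2.736 = 280.7 s.
B: β = 0.967; γ = 1/√(1 − 0.967²) = 1/√0.06491 = 3.925; τ_B = 768/3.925 = 195.7 s.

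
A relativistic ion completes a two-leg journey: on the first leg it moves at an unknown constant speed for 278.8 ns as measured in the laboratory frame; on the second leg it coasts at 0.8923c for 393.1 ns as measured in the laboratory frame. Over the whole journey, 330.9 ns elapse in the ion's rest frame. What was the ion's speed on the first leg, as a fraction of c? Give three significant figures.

β = 0.835

Leg 1: speed unknown; τ_1 = 278.8/γ_1.
Leg 2: γ = 1/√(1 − 0.8923²) = 1/√0.2038 = 2.215; τ_2 = 393.1/2.215 = 177.5 ns.
Total proper time: τ_1 + 177.5 = 330.9, so τ_1 = 330.9 − 177.5 = 153.4 ns.
γ_1 = 278.8/153.4 = 1.817; β = √(1 − 1/γ²) = √0.6971.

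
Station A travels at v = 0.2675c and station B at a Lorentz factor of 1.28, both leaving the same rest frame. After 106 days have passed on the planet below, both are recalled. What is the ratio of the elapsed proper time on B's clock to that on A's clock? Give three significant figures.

A: γ = 1/√(1 − 0.2675²) = 1/√0.9284 = 1.038. B: γ = 1.28.
τ_A/τ_B = γ_B/γ_A = 1.280/1.038 = 1.233, so τ_B/τ_A = 0.8108.

τ_B/τ_A = 0.811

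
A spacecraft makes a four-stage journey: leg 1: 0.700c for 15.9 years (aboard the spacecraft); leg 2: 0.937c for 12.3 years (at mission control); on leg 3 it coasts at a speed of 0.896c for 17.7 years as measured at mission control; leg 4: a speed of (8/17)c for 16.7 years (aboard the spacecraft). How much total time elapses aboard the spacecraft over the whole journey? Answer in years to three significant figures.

τ = 44.8 years

Leg 1: 15.9 years is already measured aboard the spacecraft.
Leg 2: γ = 1/√(1 − 0.937²) = 1/√0.1220 = 2.863; τ_2 = 12.3/2.863 = 4.297 years.
Leg 3: γ = 1/√(1 − 0.896²) = 1/√0.1972 = 2.252; τ_3 = 17.7/2.252 = 7.860 years.
Leg 4: 16.7 years is already measured aboard the spacecraft.
Total: 15.90 + 4.297 + 7.860 + 16.70 years.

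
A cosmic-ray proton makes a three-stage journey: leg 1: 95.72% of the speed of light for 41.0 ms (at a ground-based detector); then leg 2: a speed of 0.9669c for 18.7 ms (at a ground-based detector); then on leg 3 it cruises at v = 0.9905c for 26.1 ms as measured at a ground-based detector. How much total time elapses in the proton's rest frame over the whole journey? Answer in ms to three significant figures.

τ = 20.2 ms

Leg 1: β = 0.9572; γ = 1/√(1 − 0.9572²) = 1/√0.08377 = 3.455; τ_1 = 41.0/3.455 = 11.87 ms.
Leg 2: γ = 1/√(1 − 0.9669²) = 1/√0.06510 = 3.919; τ_2 = 18.7/3.919 = 4.771 ms.
Leg 3: γ = 1/√(1 − 0.9905²) = 1/√0.01891 = 7.272; τ_3 = 26.1/7.272 = 3.589 ms.
Total: 11.87 + 4.771 + 3.589 ms.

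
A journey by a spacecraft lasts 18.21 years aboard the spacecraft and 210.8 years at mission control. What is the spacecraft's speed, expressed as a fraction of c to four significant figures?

v = 0.9963c

The proper time is measured aboard the spacecraft (both events occur at the spacecraft's location); Δt is measured at mission control. γ = Δt/τ = 210.8/18.21 = 11.58.
β = √(1 − 1/γ²) = √(1 − 0.007462) = √0.9925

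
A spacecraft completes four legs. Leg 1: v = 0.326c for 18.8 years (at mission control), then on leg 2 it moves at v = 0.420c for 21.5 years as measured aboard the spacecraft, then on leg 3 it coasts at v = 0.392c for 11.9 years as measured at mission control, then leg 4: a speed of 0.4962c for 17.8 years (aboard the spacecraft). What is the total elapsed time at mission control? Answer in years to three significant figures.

Δt = 74.9 years

Leg 1: 18.8 years is already measured at mission control.
Leg 2: γ = 1/√(1 − 0.420²) = 1/√0.8236 = 1.102; Δt_2 = 1.102 × 21.5 = 23.69 years.
Leg 3: 11.9 years is already measured at mission control.
Leg 4: γ = 1/√(1 − 0.4962²) = 1/√0.7538 = 1.152; Δt_4 = 1.152 × 17.8 = 20.50 years.
Total: 18.80 + 23.69 + 11.90 + 20.50 years.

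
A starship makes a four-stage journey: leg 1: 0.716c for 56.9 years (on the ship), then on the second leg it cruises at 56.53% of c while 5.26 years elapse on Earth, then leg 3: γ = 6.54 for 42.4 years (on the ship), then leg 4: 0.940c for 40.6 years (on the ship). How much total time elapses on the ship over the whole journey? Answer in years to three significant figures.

τ = 144 years

Leg 1: 56.9 years is already measured on the ship.
Leg 2: β = 0.5653; γ = 1/√(1 − 0.5653²) = 1/√0.6804 = 1.212; τ_2 = 5.26/1.212 = 4.339 years.
Leg 3: 42.4 years is already measured on the ship.
Leg 4: 40.6 years is already measured on the ship.
Total: 56.90 + 4.339 + 42.40 + 40.60 years.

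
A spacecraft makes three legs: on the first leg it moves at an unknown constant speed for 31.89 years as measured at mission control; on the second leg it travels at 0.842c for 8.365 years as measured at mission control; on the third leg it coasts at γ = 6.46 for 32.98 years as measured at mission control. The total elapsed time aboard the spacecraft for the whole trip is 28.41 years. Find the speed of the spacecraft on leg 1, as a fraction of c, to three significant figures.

β = 0.808

Leg 1: speed unknown; τ_1 = 31.89/γ_1.
Leg 2: γ = 1/√(1 − 0.842²) = 1/√0.2910 = 1.854; τ_2 = 8.365/1.854 = 4.513 years.
Leg 3: γ = 6.46; τ_3 = 32.98/6.460 = 5.105 years.
Total proper time: τ_1 + 4.513 + 5.105 = 28.41, so τ_1 = 28.41 − 9.618 = 18.79 years.
γ_1 = 31.89/18.79 = 1.697; β = √(1 − 1/γ²) = √0.6528.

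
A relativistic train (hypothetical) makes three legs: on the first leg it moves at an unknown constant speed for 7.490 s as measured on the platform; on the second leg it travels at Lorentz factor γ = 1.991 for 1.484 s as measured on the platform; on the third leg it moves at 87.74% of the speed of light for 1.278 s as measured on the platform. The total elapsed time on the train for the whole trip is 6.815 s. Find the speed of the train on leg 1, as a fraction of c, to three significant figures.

β = 0.685

Leg 1: speed unknown; τ_1 = 7.490/γ_1.
Leg 2: γ = 1.991; τ_2 = 1.484/1.991 = 0.7454 s.
Leg 3: β = 0.8774; γ = 1/√(1 − 0.8774²) = 1/√0.2302 = 2.084; τ_3 = 1.278/2.084 = 0.6131 s.
Total proper time: τ_1 + 0.7454 + 0.6131 = 6.815, so τ_1 = 6.815 − 1.358 = 5.457 s.
γ_1 = 7.490/5.457 = 1.373; β = √(1 − 1/γ²) = √0.4693.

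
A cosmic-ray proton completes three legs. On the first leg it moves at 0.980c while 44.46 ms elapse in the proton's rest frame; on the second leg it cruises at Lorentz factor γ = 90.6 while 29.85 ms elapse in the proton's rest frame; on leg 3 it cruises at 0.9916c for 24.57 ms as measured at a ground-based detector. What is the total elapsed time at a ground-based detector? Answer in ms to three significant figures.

Leg 1: γ = 1/√(1 − 0.980²) = 1/√0.03960 = 5.025; Δt_1 = 5.025 × 44.46 = 223.4 ms.
Leg 2: γ = 90.6; Δt_2 = 90.60 × 29.85 = 2704 ms.
Leg 3: 24.57 ms is already measured at a ground-based detector.
Total: 223.4 + 2704 + 24.57 ms.

Δt = 2950 ms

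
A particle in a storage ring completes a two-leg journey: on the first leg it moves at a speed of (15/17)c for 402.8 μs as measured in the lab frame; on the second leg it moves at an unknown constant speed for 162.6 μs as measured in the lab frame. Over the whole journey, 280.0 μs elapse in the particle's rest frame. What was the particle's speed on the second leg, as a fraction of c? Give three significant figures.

Leg 1: γ = 1/√(1 − (15/17)²) = 17/8 = 2.125; τ_1 = 402.8/2.125 = 189.6 μs.
Leg 2: speed unknown; τ_2 = 162.6/γ_2.
Total proper time: 189.6 + τ_2 = 280.0, so τ_2 = 280.0 − 189.6 = 90.45 μs.
γ_2 = 162.6/90.45 = 1.798; β = √(1 − 1/γ²) = √0.6906.

β = 0.831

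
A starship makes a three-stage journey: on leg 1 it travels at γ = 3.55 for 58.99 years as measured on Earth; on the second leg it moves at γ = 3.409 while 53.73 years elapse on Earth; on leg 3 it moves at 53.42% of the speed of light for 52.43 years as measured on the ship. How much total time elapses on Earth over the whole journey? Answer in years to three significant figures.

Δt = 175 years

Leg 1: 58.99 years is already measured on Earth.
Leg 2: 53.73 years is already measured on Earth.
Leg 3: β = 0.5342; γ = 1/√(1 − 0.5342²) = 1/√0.7146 = 1.183; Δt_3 = 1.183 × 52.43 = 62.02 years.
Total: 58.99 + 53.73 + 62.02 years.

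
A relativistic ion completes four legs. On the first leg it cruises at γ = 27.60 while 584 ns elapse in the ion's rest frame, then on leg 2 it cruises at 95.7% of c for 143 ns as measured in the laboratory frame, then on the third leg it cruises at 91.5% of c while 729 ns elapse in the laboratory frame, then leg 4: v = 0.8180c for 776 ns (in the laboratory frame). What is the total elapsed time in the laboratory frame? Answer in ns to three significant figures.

Leg 1: γ = 27.60; Δt_1 = 27.60 × 584 = 1.612×10⁴ ns.
Leg 2: 143 ns is already measured in the laboratory frame.
Leg 3: 729 ns is already measured in the laboratory frame.
Leg 4: 776 ns is already measured in the laboratory frame.
Total: 1.612×10⁴ + 143.0 + 729.0 + 776.0 ns.

Δt = 1.78×10⁴ ns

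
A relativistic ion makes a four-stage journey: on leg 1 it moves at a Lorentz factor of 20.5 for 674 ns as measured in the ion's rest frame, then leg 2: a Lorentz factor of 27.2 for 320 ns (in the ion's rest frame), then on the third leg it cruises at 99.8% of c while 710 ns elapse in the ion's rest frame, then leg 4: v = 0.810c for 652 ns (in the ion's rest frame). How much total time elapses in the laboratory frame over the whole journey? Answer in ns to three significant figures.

Δt = 3.49×10⁴ ns

Leg 1: γ = 20.5; Δt_1 = 20.50 × 674 = 1.382×10⁴ ns.
Leg 2: γ = 27.2; Δt_2 = 27.20 × 320 = 8704 ns.
Leg 3: β = 0.998; γ = 1/√(1 − 0.998²) = 1/√0.003996 = 15.82; Δt_3 = 15.82 × 710 = 1.123×10⁴ ns.
Leg 4: γ = 1/√(1 − 0.810²) = 1/√0.3439 = 1.705; Δt_4 = 1.705 × 652 = 1112 ns.
Total: 1.382×10⁴ + 8704 + 1.123×10⁴ + 1112 ns.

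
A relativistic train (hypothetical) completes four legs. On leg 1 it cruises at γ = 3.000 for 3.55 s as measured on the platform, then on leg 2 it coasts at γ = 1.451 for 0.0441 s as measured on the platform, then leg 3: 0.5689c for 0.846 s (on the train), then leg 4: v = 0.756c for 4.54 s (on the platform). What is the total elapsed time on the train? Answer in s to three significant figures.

τ = 5.03 s

Leg 1: γ = 3.000; τ_1 = 3.55/3.000 = 1.183 s.
Leg 2: γ = 1.451; τ_2 = 0.0441/1.451 = 0.03039 s.
Leg 3: 0.846 s is already measured on the train.
Leg 4: γ = 1/√(1 − 0.756²) = 1/√0.4285 = 1.528; τ_4 = 4.54/1.528 = 2.972 s.
Total: 1.183 + 0.03039 + 0.8460 + 2.972 s.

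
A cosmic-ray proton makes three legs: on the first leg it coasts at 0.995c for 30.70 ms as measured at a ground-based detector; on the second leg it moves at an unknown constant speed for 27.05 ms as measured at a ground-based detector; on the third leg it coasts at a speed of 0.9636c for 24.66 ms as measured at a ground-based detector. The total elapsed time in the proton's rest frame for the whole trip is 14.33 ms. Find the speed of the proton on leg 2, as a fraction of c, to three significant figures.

Leg 1: γ = 1/√(1 − 0.995²) = 1/√0.009975 = 10.01; τ_1 = 30.70/10.01 = 3.066 ms.
Leg 2: speed unknown; τ_2 = 27.05/γ_2.
Leg 3: γ = 1/√(1 − 0.9636²) = 1/√0.07148 = 3.740; τ_3 = 24.66/3.740 = 6.593 ms.
Total proper time: 3.066 + τ_2 + 6.593 = 14.33, so τ_2 = 14.33 − 9.659 = 4.671 ms.
γ_2 = 27.05/4.671 = 5.791; β = √(1 − 1/γ²) = √0.9702.

β = 0.985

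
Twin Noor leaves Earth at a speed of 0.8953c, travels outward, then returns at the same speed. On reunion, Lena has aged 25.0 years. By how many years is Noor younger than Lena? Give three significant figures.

γ = 1/√(1 − 0.8953²) = 1/√0.1984 = 2.245
Noor's elapsed proper time: τ = 25.0/2.245 = 11.14 years.
Age gap = Δt − τ = 25.0 − 11.14 years.

Δt − τ = 13.9 years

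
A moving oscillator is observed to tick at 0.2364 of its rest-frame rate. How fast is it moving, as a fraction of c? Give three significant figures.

β = 0.972

Rate ratio = 1/γ, so γ = 1/0.2364 = 4.230.
β = √(1 − 1/γ²) = √(1 − 0.2364²) = √0.9441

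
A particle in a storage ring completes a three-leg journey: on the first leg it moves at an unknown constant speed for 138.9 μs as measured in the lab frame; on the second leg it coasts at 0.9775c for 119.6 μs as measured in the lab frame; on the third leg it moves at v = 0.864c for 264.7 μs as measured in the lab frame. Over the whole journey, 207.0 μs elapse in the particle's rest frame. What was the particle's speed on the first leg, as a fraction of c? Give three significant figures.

β = 0.937

Leg 1: speed unknown; τ_1 = 138.9/γ_1.
Leg 2: γ = 1/√(1 − 0.9775²) = 1/√0.04449 = 4.741; τ_2 = 119.6/4.741 = 25.23 μs.
Leg 3: γ = 1/√(1 − 0.864²) = 1/√0.2535 = 1.986; τ_3 = 264.7/1.986 = 133.3 μs.
Total proper time: τ_1 + 25.23 + 133.3 = 207.0, so τ_1 = 207.0 − 158.5 = 48.50 μs.
γ_1 = 138.9/48.50 = 2.864; β = √(1 − 1/γ²) = √0.8781.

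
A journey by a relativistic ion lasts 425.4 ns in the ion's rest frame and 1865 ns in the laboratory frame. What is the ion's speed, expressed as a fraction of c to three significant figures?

β = 0.974

The proper time is measured in the ion's rest frame (both events occur at the ion's location); Δt is measured in the laboratory frame. γ = Δt/τ = 1865/425.4 = 4.384.
β = √(1 − 1/γ²) = √(1 − 0.05203) = √0.9480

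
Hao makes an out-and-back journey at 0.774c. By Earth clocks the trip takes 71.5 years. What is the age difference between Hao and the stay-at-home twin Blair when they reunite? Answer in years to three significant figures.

γ = 1/√(1 − 0.774²) = 1/√0.4009 = 1.579
Hao's elapsed proper time: τ = 71.5/1.579 = 45.27 years.
Age gap = Δt − τ = 71.5 − 45.27 years.

Δt − τ = 26.2 years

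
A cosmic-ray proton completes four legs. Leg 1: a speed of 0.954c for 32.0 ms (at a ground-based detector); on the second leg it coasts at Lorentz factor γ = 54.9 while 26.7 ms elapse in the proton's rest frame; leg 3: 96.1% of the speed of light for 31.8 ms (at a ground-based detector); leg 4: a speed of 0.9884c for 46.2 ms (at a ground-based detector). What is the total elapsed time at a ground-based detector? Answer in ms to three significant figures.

Δt = 1580 ms

Leg 1: 32.0 ms is already measured at a ground-based detector.
Leg 2: γ = 54.9; Δt_2 = 54.90 × 26.7 = 1466 ms.
Leg 3: 31.8 ms is already measured at a ground-based detector.
Leg 4: 46.2 ms is already measured at a ground-based detector.
Total: 32.00 + 1466 + 31.80 + 46.20 ms.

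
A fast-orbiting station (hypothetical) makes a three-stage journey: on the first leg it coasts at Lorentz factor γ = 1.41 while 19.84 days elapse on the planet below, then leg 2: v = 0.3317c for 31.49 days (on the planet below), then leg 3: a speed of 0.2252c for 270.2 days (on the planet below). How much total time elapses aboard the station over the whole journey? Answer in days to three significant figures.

Leg 1: γ = 1.41; τ_1 = 19.84/1.410 = 14.07 days.
Leg 2: γ = 1/√(1 − 0.3317²) = 1/√0.8900 = 1.060; τ_2 = 31.49/1.060 = 29.71 days.
Leg 3: γ = 1/√(1 − 0.2252²) = 1/√0.9493 = 1.026; τ_3 = 270.2/1.026 = 263.3 days.
Total: 14.07 + 29.71 + 263.3 days.

τ = 307 days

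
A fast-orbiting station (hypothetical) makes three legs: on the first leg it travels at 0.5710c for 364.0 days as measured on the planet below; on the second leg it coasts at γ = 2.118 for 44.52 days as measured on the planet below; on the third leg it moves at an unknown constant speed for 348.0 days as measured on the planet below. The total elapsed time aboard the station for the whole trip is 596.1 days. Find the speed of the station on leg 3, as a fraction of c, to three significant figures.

β = 0.608

Leg 1: γ = 1/√(1 − 0.5710²) = 1/√0.6740 = 1.218; τ_1 = 364.0/1.218 = 298.8 days.
Leg 2: γ = 2.118; τ_2 = 44.52/2.118 = 21.02 days.
Leg 3: speed unknown; τ_3 = 348.0/γ_3.
Total proper time: 298.8 + 21.02 + τ_3 = 596.1, so τ_3 = 596.1 − 319.8 = 276.3 days.
γ_3 = 348.0/276.3 = 1.260; β = √(1 − 1/γ²) = √0.3698.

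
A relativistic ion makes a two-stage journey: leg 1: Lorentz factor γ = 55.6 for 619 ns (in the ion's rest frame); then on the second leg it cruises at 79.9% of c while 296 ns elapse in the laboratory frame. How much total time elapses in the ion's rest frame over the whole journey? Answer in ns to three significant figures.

τ = 797 ns

Leg 1: 619 ns is already measured in the ion's rest frame.
Leg 2: β = 0.799; γ = 1/√(1 − 0.799²) = 1/√0.3616 = 1.663; τ_2 = 296/1.663 = 178.0 ns.
Total: 619.0 + 178.0 ns.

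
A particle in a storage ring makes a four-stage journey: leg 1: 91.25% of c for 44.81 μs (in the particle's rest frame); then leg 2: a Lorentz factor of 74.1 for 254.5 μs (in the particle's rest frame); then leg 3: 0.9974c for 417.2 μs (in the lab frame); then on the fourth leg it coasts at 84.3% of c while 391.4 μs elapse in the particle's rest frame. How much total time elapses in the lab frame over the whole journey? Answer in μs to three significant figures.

Δt = 2.01×10⁴ μs

Leg 1: β = 0.9125; γ = 1/√(1 − 0.9125²) = 1/√0.1673 = 2.445; Δt_1 = 2.445 × 44.81 = 109.5 μs.
Leg 2: γ = 74.1; Δt_2 = 74.10 × 254.5 = 1.886×10⁴ μs.
Leg 3: 417.2 μs is already measured in the lab frame.
Leg 4: β = 0.843; γ = 1/√(1 − 0.843²) = 1/√0.2894 = 1.859; Δt_4 = 1.859 × 391.4 = 727.6 μs.
Total: 109.5 + 1.886×10⁴ + 417.2 + 727.6 μs.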